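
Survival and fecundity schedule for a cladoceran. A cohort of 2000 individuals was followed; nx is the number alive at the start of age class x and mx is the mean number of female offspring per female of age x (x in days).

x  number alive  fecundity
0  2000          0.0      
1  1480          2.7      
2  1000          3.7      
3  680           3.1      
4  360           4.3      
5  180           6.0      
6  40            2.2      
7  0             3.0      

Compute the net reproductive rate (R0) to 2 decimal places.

lx = nx/n0 = nx/2000: 1, 0.74, 0.5, 0.34, 0.18, 0.09, 0.02, 0
lx·mx by age: 0, 1.998, 1.85, 1.054, 0.774, 0.54, 0.044, 0
R0 = Σ lx·mx = 6.26 → 6.26

6.26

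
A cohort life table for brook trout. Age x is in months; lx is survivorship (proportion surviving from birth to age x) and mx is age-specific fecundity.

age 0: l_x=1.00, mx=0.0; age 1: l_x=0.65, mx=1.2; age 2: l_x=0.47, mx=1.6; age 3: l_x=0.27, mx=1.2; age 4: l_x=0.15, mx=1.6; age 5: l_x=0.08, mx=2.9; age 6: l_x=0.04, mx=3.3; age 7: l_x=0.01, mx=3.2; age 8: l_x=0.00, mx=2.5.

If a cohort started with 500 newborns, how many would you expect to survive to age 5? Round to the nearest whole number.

40

Expected survivors = N0 · l_5 = 500 × 0.08 = 40 → 40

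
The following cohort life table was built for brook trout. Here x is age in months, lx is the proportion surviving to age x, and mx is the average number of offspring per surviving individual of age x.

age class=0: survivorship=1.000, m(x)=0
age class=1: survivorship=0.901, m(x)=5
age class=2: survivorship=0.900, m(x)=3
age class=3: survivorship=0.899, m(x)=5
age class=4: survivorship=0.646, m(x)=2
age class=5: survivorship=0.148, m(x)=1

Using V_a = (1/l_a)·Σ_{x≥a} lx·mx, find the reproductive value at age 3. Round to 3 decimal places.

6.602

lx·mx for x ≥ 3: 4.495, 1.292, 0.148 → sum = 5.935
V_3 = 5.935 / l_3 = 5.935 / 0.899 = 6.60178… → 6.602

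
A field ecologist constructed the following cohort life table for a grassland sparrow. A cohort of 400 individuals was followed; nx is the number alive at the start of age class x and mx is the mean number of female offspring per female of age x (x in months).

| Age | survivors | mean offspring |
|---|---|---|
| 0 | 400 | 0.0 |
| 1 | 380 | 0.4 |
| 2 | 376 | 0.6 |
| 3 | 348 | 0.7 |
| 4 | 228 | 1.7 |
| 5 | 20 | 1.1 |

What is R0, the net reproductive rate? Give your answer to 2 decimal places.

lx = nx/n0 = nx/400: 1, 0.95, 0.94, 0.87, 0.57, 0.05
lx·mx by age: 0, 0.38, 0.564, 0.609, 0.969, 0.055
R0 = Σ lx·mx = 2.577 → 2.58

2.58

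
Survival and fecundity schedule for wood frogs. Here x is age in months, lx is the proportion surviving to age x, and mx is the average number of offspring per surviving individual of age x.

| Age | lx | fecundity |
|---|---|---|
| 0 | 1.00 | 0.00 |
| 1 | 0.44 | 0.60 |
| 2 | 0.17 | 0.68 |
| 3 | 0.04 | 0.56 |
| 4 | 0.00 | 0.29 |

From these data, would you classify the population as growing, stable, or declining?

R0 = Σ lx·mx = 0 + 0.264 + 0.1156 + 0.0224 + 0 = 0.402
R0 < 1, so the population is declining.

declining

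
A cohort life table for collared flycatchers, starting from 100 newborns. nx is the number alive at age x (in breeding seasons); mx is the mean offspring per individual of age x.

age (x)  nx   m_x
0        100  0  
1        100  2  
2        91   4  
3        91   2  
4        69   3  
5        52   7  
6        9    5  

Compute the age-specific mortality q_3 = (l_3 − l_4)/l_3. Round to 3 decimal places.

0.242

lx = nx/n0 = nx/100: 1, 1, 0.91, 0.91, 0.69, 0.52, 0.09
q_3 = (l_3 − l_4) / l_3 = (0.91 − 0.69) / 0.91
     = 0.22 / 0.91 = 0.241758… → 0.242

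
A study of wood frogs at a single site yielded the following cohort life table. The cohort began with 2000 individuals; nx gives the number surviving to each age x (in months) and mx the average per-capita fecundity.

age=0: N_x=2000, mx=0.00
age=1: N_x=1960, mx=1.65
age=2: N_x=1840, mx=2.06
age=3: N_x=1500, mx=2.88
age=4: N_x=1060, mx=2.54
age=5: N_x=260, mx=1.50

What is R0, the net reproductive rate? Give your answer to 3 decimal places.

7.213

lx = nx/n0 = nx/2000: 1, 0.98, 0.92, 0.75, 0.53, 0.13
lx·mx by age: 0, 1.617, 1.8952, 2.16, 1.3462, 0.195
R0 = Σ lx·mx = 7.2134 → 7.213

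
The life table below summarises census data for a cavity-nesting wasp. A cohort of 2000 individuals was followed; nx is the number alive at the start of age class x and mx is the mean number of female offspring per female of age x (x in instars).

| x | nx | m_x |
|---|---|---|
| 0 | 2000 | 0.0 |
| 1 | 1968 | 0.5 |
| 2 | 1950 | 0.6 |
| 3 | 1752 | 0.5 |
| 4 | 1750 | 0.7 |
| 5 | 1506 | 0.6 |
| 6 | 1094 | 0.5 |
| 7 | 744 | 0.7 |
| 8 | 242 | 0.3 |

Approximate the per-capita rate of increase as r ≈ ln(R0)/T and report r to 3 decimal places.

lx = nx/n0 = nx/2000: 1, 0.984, 0.975, 0.876, 0.875, 0.753, 0.547, 0.372, 0.121
R0 = Σ lx·mx = 0 + 0.492 + 0.585 + 0.438 + 0.6125 + 0.4518 + 0.2735 + 0.2604 + 0.0363 = 3.1495
Σ x·lx·mx = 11.4392; T = 11.4392/3.1495 = 3.63207…
r ≈ ln(R0)/T = ln(3.1495)/3.63207… = 0.31587… → 0.316

0.316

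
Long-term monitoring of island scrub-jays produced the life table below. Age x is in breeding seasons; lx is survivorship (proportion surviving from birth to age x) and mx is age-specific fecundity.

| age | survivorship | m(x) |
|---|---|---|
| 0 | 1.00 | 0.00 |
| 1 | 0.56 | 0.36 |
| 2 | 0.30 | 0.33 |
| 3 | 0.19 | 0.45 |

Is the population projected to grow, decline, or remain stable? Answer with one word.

R0 = Σ lx·mx = 0 + 0.2016 + 0.099 + 0.0855 = 0.3861
R0 < 1, so the population is declining.

declining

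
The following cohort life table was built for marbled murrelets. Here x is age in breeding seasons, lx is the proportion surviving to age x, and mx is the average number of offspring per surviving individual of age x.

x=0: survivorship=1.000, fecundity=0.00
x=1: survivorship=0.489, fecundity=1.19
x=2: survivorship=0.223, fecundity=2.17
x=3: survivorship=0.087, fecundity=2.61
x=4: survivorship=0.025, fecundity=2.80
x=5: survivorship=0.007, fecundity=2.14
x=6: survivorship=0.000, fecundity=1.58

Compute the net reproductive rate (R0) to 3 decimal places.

1.378

lx·mx by age: 0, 0.58191, 0.48391, 0.22707, 0.07, 0.01498, 0
R0 = Σ lx·mx = 1.37787 → 1.378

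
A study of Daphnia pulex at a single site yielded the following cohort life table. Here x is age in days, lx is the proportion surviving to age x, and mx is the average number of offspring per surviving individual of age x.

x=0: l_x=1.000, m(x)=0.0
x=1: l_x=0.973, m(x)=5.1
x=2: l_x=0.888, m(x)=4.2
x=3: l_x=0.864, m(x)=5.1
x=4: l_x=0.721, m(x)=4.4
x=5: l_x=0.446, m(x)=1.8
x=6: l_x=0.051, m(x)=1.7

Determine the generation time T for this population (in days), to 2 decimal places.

lx·mx: 0, 4.9623, 3.7296, 4.4064, 3.1724, 0.8028, 0.0867 → R0 = 17.1602
x·lx·mx: 0, 4.9623, 7.4592, 13.2192, 12.6896, 4.014, 0.5202 → Σ = 42.8645
T = 42.8645 / 17.1602 = 2.497902… → 2.50

2.50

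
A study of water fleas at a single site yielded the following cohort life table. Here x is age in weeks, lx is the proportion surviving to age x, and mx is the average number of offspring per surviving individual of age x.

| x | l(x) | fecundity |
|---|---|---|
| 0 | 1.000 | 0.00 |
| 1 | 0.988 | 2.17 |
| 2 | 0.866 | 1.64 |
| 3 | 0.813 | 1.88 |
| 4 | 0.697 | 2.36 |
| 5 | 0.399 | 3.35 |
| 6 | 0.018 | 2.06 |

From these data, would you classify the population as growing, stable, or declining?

growing

R0 = Σ lx·mx = 0 + 2.14396 + 1.42024 + 1.52844 + 1.64492 + 1.33665 + 0.03708 = 8.11129
R0 > 1, so the population is growing.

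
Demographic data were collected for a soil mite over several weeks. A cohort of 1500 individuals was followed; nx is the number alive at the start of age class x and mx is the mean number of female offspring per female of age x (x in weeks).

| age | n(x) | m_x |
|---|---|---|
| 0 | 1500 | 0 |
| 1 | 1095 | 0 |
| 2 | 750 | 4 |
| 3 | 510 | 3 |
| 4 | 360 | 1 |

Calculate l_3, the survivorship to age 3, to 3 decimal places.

0.340

l_3 = n_3/n_0 = 510/1500 = 0.34 → 0.340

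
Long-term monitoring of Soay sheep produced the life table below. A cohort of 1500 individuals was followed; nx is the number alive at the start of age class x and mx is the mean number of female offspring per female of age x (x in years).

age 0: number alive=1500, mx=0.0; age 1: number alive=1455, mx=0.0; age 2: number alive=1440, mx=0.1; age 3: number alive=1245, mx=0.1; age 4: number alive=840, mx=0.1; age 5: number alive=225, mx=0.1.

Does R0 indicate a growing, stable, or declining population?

declining

lx = nx/n0 = nx/1500: 1, 0.97, 0.96, 0.83, 0.56, 0.15
R0 = Σ lx·mx = 0 + 0 + 0.096 + 0.083 + 0.056 + 0.015 = 0.25
R0 < 1, so the population is declining.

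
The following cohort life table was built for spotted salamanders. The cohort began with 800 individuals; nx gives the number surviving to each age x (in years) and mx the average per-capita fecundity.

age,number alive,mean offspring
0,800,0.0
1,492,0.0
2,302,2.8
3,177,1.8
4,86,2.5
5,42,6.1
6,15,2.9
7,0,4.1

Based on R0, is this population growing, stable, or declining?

growing

lx = nx/n0 = nx/800: 1, 0.615, 0.3775, 0.22125, 0.1075, 0.0525, 0.01875, 0
R0 = Σ lx·mx = 0 + 0 + 1.057 + 0.39825 + 0.26875 + 0.32025 + 0.054375 + 0 = 2.098625
R0 > 1, so the population is growing.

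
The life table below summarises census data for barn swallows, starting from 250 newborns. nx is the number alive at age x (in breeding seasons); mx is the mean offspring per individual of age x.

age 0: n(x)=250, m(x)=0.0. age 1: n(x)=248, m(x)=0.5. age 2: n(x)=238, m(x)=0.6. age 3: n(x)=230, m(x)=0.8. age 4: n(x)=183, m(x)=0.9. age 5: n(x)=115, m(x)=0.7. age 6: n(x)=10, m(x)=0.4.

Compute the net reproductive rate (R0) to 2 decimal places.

2.80

lx = nx/n0 = nx/250: 1, 0.992, 0.952, 0.92, 0.732, 0.46, 0.04
lx·mx by age: 0, 0.496, 0.5712, 0.736, 0.6588, 0.322, 0.016
R0 = Σ lx·mx = 2.8 → 2.80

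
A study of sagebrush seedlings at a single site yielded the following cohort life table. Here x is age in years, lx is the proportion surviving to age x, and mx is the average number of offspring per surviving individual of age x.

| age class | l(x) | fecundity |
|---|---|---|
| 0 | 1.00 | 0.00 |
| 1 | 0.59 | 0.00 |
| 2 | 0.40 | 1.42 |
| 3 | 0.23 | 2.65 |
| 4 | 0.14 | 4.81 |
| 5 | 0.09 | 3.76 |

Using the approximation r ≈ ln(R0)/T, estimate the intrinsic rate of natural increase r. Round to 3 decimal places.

R0 = Σ lx·mx = 0 + 0 + 0.568 + 0.6095 + 0.6734 + 0.3384 = 2.1893
Σ x·lx·mx = 7.3501; T = 7.3501/2.1893 = 3.35728…
r ≈ ln(R0)/T = ln(2.1893)/3.35728… = 0.2334… → 0.233

0.233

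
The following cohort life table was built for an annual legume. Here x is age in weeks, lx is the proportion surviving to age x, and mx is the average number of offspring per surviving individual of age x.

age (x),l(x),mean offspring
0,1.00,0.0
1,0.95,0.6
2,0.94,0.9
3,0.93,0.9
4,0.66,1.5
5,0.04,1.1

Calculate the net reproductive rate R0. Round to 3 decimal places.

lx·mx by age: 0, 0.57, 0.846, 0.837, 0.99, 0.044
R0 = Σ lx·mx = 3.287 → 3.287

3.287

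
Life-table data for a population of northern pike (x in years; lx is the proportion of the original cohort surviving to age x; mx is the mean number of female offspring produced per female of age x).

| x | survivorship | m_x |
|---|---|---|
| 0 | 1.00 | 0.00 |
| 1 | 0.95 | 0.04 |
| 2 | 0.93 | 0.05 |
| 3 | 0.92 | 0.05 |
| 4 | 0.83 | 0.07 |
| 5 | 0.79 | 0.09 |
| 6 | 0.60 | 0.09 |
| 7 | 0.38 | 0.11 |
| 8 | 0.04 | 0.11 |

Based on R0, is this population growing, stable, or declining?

R0 = Σ lx·mx = 0 + 0.038 + 0.0465 + 0.046 + 0.0581 + 0.0711 + 0.054 + 0.0418 + 0.0044 = 0.3599
R0 < 1, so the population is declining.

declining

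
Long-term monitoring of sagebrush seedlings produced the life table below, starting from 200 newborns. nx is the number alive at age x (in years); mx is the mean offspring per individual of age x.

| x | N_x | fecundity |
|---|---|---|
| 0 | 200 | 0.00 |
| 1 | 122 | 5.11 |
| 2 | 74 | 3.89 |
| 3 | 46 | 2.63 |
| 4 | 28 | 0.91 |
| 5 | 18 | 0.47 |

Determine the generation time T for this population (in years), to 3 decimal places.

1.600

lx = nx/n0 = nx/200: 1, 0.61, 0.37, 0.23, 0.14, 0.09
lx·mx: 0, 3.1171, 1.4393, 0.6049, 0.1274, 0.0423 → R0 = 5.331
x·lx·mx: 0, 3.1171, 2.8786, 1.8147, 0.5096, 0.2115 → Σ = 8.5315
T = 8.5315 / 5.331 = 1.600356… → 1.600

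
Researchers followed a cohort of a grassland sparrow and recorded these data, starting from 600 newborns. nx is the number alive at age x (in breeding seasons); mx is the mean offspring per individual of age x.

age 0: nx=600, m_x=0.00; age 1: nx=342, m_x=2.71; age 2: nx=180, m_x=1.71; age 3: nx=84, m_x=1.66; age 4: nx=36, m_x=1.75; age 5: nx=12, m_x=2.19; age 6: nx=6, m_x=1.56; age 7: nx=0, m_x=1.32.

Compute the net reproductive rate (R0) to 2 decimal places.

lx = nx/n0 = nx/600: 1, 0.57, 0.3, 0.14, 0.06, 0.02, 0.01, 0
lx·mx by age: 0, 1.5447, 0.513, 0.2324, 0.105, 0.0438, 0.0156, 0
R0 = Σ lx·mx = 2.4545 → 2.45

2.45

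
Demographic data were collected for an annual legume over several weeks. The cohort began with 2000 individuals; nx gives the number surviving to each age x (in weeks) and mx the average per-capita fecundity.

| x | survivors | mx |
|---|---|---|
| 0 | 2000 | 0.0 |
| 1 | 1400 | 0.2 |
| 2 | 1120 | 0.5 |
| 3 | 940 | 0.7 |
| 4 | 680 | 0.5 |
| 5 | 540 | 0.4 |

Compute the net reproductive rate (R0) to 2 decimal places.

lx = nx/n0 = nx/2000: 1, 0.7, 0.56, 0.47, 0.34, 0.27
lx·mx by age: 0, 0.14, 0.28, 0.329, 0.17, 0.108
R0 = Σ lx·mx = 1.027 → 1.03

1.03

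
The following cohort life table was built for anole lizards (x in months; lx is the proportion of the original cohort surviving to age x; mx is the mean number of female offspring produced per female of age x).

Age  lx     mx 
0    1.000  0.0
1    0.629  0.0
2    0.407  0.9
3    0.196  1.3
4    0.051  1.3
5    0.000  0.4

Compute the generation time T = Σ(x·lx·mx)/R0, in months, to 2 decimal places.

lx·mx: 0, 0, 0.3663, 0.2548, 0.0663, 0 → R0 = 0.6874
x·lx·mx: 0, 0, 0.7326, 0.7644, 0.2652, 0 → Σ = 1.7622
T = 1.7622 / 0.6874 = 2.563573… → 2.56

2.56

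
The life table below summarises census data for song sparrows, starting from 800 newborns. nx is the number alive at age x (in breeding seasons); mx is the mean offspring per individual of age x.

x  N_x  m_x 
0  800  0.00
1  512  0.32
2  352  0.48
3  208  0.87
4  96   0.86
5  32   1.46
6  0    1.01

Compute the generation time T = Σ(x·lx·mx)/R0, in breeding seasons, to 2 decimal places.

2.50

lx = nx/n0 = nx/800: 1, 0.64, 0.44, 0.26, 0.12, 0.04, 0
lx·mx: 0, 0.2048, 0.2112, 0.2262, 0.1032, 0.0584, 0 → R0 = 0.8038
x·lx·mx: 0, 0.2048, 0.4224, 0.6786, 0.4128, 0.292, 0 → Σ = 2.0106
T = 2.0106 / 0.8038 = 2.501368… → 2.50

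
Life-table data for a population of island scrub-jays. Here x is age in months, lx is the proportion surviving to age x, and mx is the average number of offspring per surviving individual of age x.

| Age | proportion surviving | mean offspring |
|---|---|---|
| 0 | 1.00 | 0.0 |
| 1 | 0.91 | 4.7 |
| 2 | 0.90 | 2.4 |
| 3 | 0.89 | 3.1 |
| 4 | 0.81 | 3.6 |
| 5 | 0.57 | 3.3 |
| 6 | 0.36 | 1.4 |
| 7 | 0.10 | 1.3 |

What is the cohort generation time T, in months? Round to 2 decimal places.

lx·mx: 0, 4.277, 2.16, 2.759, 2.916, 1.881, 0.504, 0.13 → R0 = 14.627
x·lx·mx: 0, 4.277, 4.32, 8.277, 11.664, 9.405, 3.024, 0.91 → Σ = 41.877
T = 41.877 / 14.627 = 2.862993… → 2.86

2.86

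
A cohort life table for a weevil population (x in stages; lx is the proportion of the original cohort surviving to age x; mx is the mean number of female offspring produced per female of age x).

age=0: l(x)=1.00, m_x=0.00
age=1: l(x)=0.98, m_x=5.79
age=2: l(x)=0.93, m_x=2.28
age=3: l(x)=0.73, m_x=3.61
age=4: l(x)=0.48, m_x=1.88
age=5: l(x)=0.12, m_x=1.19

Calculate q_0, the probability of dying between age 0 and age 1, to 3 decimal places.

0.020

q_0 = (l_0 − l_1) / l_0 = (1 − 0.98) / 1
     = 0.02 / 1 = 0.02 → 0.020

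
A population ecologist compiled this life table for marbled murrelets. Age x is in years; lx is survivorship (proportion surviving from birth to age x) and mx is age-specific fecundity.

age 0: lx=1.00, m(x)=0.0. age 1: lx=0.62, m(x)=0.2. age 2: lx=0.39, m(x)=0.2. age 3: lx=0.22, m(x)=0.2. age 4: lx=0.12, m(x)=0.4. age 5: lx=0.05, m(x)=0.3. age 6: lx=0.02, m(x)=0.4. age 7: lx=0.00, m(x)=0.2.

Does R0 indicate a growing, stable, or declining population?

R0 = Σ lx·mx = 0 + 0.124 + 0.078 + 0.044 + 0.048 + 0.015 + 0.008 + 0 = 0.317
R0 < 1, so the population is declining.

declining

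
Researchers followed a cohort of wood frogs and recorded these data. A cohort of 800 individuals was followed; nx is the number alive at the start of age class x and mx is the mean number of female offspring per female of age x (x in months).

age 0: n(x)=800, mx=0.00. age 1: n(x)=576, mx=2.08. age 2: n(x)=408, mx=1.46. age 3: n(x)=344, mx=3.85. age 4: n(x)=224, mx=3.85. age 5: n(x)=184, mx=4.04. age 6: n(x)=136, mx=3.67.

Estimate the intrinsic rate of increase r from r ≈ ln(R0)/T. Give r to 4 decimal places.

0.5931

lx = nx/n0 = nx/800: 1, 0.72, 0.51, 0.43, 0.28, 0.23, 0.17
R0 = Σ lx·mx = 0 + 1.4976 + 0.7446 + 1.6555 + 1.078 + 0.9292 + 0.6239 = 6.5288
Σ x·lx·mx = 20.6547; T = 20.6547/6.5288 = 3.16363…
r ≈ ln(R0)/T = ln(6.5288)/3.16363… = 0.59306… → 0.5931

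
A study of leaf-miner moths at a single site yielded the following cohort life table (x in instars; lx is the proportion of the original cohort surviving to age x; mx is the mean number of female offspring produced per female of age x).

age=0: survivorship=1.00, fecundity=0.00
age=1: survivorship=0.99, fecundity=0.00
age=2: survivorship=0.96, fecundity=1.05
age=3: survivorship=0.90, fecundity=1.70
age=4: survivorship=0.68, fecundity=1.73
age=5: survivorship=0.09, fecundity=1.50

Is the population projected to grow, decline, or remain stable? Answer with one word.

growing

R0 = Σ lx·mx = 0 + 0 + 1.008 + 1.53 + 1.1764 + 0.135 = 3.8494
R0 > 1, so the population is growing.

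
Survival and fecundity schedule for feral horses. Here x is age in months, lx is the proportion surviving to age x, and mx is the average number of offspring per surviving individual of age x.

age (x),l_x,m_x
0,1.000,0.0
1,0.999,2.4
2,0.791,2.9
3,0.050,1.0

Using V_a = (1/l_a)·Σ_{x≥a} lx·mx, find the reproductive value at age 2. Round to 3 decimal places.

2.963

lx·mx for x ≥ 2: 2.2939, 0.05 → sum = 2.3439
V_2 = 2.3439 / l_2 = 2.3439 / 0.791 = 2.963211… → 2.963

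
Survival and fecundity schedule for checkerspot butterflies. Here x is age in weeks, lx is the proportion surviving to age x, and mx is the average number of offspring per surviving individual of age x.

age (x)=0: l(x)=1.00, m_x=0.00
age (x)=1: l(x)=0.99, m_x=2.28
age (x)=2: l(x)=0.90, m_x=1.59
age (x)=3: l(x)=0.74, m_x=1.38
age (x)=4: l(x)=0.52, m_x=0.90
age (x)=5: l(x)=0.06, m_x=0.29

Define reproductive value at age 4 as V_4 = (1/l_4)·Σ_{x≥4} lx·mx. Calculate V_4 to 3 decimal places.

lx·mx for x ≥ 4: 0.468, 0.0174 → sum = 0.4854
V_4 = 0.4854 / l_4 = 0.4854 / 0.52 = 0.933462… → 0.933

0.933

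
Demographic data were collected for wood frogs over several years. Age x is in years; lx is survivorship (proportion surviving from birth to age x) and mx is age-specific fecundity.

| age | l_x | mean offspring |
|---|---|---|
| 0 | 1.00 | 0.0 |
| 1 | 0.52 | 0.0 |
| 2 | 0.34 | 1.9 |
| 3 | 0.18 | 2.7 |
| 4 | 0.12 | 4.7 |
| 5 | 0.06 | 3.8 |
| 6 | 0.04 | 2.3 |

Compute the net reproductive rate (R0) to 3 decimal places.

lx·mx by age: 0, 0, 0.646, 0.486, 0.564, 0.228, 0.092
R0 = Σ lx·mx = 2.016 → 2.016

2.016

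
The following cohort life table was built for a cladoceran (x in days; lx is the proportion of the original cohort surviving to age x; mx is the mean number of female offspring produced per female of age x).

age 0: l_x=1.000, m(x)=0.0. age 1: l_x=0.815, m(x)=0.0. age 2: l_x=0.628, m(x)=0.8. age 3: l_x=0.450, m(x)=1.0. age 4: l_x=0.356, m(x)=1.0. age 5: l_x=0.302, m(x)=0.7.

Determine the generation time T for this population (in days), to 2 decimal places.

3.18

lx·mx: 0, 0, 0.5024, 0.45, 0.356, 0.2114 → R0 = 1.5198
x·lx·mx: 0, 0, 1.0048, 1.35, 1.424, 1.057 → Σ = 4.8358
T = 4.8358 / 1.5198 = 3.181866… → 3.18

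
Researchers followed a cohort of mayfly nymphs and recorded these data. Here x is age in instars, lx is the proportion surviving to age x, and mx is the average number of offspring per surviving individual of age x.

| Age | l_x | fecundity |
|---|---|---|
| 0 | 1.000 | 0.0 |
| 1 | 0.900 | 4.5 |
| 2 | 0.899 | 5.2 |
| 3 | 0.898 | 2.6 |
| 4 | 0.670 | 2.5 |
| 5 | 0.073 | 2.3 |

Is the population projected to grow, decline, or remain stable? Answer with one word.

R0 = Σ lx·mx = 0 + 4.05 + 4.6748 + 2.3348 + 1.675 + 0.1679 = 12.9025
R0 > 1, so the population is growing.

growing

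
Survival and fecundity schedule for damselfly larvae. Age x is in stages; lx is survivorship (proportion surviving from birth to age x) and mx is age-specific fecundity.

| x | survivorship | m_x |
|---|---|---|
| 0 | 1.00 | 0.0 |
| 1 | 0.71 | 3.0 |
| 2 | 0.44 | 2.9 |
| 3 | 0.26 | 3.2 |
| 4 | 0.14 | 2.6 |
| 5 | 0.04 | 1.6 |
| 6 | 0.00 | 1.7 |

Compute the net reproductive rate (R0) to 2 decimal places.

4.67

lx·mx by age: 0, 2.13, 1.276, 0.832, 0.364, 0.064, 0
R0 = Σ lx·mx = 4.666 → 4.67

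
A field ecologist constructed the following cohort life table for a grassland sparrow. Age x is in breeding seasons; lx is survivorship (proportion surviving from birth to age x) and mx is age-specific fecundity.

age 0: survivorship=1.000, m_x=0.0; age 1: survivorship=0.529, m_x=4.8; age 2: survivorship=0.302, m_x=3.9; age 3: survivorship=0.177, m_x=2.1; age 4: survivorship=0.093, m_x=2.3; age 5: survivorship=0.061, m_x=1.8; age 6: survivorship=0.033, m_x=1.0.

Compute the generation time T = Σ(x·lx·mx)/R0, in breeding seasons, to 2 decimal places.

1.71

lx·mx: 0, 2.5392, 1.1778, 0.3717, 0.2139, 0.1098, 0.033 → R0 = 4.4454
x·lx·mx: 0, 2.5392, 2.3556, 1.1151, 0.8556, 0.549, 0.198 → Σ = 7.6125
T = 7.6125 / 4.4454 = 1.712444… → 1.71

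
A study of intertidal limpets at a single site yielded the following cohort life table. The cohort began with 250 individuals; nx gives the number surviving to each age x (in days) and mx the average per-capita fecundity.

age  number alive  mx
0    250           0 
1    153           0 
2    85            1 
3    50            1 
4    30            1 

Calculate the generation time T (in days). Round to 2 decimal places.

2.67

lx = nx/n0 = nx/250: 1, 0.612, 0.34, 0.2, 0.12
lx·mx: 0, 0, 0.34, 0.2, 0.12 → R0 = 0.66
x·lx·mx: 0, 0, 0.68, 0.6, 0.48 → Σ = 1.76
T = 1.76 / 0.66 = 2.666667… → 2.67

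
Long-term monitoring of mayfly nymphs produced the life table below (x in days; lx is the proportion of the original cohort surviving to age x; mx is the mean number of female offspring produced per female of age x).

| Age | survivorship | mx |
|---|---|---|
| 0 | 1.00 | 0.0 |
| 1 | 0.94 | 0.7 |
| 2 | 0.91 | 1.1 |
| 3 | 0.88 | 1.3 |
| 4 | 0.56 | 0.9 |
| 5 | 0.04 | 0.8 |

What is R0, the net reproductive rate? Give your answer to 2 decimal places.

3.34

lx·mx by age: 0, 0.658, 1.001, 1.144, 0.504, 0.032
R0 = Σ lx·mx = 3.339 → 3.34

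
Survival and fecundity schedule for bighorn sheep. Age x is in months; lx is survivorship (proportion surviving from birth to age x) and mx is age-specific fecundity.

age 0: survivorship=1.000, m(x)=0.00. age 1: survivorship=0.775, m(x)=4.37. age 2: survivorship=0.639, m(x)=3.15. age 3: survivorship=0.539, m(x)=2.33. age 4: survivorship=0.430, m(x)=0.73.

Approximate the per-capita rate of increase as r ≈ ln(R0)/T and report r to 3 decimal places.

R0 = Σ lx·mx = 0 + 3.38675 + 2.01285 + 1.25587 + 0.3139 = 6.96937
Σ x·lx·mx = 12.43566; T = 12.43566/6.96937 = 1.78433…
r ≈ ln(R0)/T = ln(6.96937)/1.78433… = 1.0881… → 1.088

1.088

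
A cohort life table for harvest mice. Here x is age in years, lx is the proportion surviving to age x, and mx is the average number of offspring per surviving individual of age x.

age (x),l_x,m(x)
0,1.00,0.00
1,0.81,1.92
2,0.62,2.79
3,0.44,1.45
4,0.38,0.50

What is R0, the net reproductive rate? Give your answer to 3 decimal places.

4.113

lx·mx by age: 0, 1.5552, 1.7298, 0.638, 0.19
R0 = Σ lx·mx = 4.113 → 4.113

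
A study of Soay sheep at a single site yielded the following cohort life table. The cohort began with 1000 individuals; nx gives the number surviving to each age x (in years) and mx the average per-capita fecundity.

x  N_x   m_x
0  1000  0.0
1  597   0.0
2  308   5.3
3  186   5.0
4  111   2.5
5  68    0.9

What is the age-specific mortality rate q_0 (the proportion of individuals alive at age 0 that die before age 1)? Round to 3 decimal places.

lx = nx/n0 = nx/1000: 1, 0.597, 0.308, 0.186, 0.111, 0.068
q_0 = (l_0 − l_1) / l_0 = (1 − 0.597) / 1
     = 0.403 / 1 = 0.403 → 0.403

0.403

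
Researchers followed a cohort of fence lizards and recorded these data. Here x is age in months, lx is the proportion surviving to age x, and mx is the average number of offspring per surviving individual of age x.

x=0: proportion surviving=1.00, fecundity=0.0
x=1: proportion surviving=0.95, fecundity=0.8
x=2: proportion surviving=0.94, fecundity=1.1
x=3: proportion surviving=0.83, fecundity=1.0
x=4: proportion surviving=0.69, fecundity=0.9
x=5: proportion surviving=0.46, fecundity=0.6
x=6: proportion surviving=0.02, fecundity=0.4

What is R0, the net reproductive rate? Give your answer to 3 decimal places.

3.529

lx·mx by age: 0, 0.76, 1.034, 0.83, 0.621, 0.276, 0.008
R0 = Σ lx·mx = 3.529 → 3.529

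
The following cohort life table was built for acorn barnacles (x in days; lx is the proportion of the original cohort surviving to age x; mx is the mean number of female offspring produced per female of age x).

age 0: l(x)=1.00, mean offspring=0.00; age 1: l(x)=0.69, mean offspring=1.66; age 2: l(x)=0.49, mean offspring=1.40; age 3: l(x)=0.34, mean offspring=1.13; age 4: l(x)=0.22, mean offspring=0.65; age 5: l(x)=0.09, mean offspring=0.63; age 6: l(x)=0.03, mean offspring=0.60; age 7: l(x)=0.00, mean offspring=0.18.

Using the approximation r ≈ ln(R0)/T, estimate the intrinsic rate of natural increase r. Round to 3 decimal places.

0.467

R0 = Σ lx·mx = 0 + 1.1454 + 0.686 + 0.3842 + 0.143 + 0.0567 + 0.018 + 0 = 2.4333
Σ x·lx·mx = 4.6335; T = 4.6335/2.4333 = 1.9042…
r ≈ ln(R0)/T = ln(2.4333)/1.9042… = 0.46699… → 0.467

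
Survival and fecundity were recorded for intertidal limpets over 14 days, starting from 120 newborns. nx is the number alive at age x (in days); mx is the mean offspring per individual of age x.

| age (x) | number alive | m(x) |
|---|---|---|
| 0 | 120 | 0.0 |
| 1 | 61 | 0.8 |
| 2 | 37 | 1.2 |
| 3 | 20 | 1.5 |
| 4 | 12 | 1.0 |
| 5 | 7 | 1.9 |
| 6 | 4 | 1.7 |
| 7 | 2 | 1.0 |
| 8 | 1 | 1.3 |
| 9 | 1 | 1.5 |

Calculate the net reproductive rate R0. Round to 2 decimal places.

lx = nx/n0 = nx/120: 1, 0.50833…, 0.30833…, 0.16667…, 0.1, 0.05833…, 0.03333…, 0.01667…, 0.00833…, 0.00833…
lx·mx by age: 0, 0.406667…, 0.37…, 0.25…, 0.1, 0.110833…, 0.056667…, 0.016667…, 0.010833…, 0.0125…
R0 = Σ lx·mx = 1.334167… → 1.33

1.33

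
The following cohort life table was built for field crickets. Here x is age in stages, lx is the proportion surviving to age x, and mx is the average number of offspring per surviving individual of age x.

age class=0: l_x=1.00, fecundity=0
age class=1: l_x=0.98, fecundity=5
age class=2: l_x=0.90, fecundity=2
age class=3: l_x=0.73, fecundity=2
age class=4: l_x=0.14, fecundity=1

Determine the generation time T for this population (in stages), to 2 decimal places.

lx·mx: 0, 4.9, 1.8, 1.46, 0.14 → R0 = 8.3
x·lx·mx: 0, 4.9, 3.6, 4.38, 0.56 → Σ = 13.44
T = 13.44 / 8.3 = 1.619277… → 1.62

1.62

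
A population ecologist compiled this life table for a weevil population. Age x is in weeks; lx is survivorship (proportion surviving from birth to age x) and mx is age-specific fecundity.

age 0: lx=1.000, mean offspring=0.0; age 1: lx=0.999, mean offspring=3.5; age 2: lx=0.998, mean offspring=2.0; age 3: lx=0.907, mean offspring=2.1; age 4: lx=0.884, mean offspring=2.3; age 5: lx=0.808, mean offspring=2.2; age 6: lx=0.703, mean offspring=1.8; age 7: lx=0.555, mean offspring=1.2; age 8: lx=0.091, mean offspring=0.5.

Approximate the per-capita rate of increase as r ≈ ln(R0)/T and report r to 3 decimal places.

R0 = Σ lx·mx = 0 + 3.4965 + 1.996 + 1.9047 + 2.0332 + 1.7776 + 1.2654 + 0.666 + 0.0455 = 13.1849
Σ x·lx·mx = 42.8418; T = 42.8418/13.1849 = 3.24931…
r ≈ ln(R0)/T = ln(13.1849)/3.24931… = 0.79373… → 0.794

0.794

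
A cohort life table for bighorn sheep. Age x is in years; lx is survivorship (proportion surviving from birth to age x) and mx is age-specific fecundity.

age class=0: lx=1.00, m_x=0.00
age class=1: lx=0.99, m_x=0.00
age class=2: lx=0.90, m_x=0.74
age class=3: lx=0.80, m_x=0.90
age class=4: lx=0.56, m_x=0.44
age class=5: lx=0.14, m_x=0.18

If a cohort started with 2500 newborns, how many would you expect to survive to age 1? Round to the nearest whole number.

Expected survivors = N0 · l_1 = 2500 × 0.99 = 2475 → 2475

2475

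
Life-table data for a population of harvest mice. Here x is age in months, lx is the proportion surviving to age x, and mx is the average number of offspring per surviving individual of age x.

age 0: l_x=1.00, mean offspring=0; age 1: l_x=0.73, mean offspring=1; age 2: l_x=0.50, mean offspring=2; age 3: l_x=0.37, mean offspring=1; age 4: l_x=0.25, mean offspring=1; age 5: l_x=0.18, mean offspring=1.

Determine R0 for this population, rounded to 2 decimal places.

2.53

lx·mx by age: 0, 0.73, 1, 0.37, 0.25, 0.18
R0 = Σ lx·mx = 2.53 → 2.53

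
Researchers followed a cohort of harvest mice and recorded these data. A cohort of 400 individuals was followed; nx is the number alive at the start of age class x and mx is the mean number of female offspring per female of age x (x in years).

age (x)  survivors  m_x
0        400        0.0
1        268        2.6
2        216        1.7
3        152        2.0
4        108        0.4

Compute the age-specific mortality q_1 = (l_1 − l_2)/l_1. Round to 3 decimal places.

lx = nx/n0 = nx/400: 1, 0.67, 0.54, 0.38, 0.27
q_1 = (l_1 − l_2) / l_1 = (0.67 − 0.54) / 0.67
     = 0.13 / 0.67 = 0.19403… → 0.194

0.194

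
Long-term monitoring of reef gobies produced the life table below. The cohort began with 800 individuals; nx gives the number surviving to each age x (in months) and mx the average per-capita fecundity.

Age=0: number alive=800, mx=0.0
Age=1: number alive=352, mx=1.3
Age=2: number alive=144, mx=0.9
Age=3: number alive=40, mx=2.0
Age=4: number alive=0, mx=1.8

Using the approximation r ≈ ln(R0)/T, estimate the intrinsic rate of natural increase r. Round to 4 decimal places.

-0.1266

lx = nx/n0 = nx/800: 1, 0.44, 0.18, 0.05, 0
R0 = Σ lx·mx = 0 + 0.572 + 0.162 + 0.1 + 0 = 0.834
Σ x·lx·mx = 1.196; T = 1.196/0.834 = 1.43405…
r ≈ ln(R0)/T = ln(0.834)/1.43405… = -0.12658… → -0.1266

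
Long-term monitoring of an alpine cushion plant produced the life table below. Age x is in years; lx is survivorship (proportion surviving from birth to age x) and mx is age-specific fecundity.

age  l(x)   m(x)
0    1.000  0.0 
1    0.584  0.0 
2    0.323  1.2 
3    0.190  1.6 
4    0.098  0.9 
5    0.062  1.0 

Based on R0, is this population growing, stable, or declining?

declining

R0 = Σ lx·mx = 0 + 0 + 0.3876 + 0.304 + 0.0882 + 0.062 = 0.8418
R0 < 1, so the population is declining.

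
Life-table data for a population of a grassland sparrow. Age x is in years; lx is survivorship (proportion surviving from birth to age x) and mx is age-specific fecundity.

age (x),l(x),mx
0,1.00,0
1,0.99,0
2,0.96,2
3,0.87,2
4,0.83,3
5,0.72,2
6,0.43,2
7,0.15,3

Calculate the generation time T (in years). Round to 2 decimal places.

3.88

lx·mx: 0, 0, 1.92, 1.74, 2.49, 1.44, 0.86, 0.45 → R0 = 8.9
x·lx·mx: 0, 0, 3.84, 5.22, 9.96, 7.2, 5.16, 3.15 → Σ = 34.53
T = 34.53 / 8.9 = 3.879775… → 3.88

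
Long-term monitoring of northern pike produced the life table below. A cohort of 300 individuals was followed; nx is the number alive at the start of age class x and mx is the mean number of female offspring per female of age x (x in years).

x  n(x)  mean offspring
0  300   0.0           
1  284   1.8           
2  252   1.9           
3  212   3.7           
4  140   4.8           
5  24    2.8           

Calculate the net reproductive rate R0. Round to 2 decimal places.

lx = nx/n0 = nx/300: 1, 0.94667…, 0.84, 0.70667…, 0.46667…, 0.08
lx·mx by age: 0, 1.704…, 1.596, 2.614667…, 2.24…, 0.224
R0 = Σ lx·mx = 8.378667… → 8.38

8.38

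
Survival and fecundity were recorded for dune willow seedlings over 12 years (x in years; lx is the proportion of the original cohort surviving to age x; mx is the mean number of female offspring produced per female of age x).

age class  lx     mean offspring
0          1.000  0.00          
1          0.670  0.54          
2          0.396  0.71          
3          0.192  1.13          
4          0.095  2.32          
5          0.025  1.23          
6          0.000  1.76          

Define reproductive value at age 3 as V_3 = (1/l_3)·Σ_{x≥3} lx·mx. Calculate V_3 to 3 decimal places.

2.438

lx·mx for x ≥ 3: 0.21696, 0.2204, 0.03075, 0 → sum = 0.46811
V_3 = 0.46811 / l_3 = 0.46811 / 0.192 = 2.438073… → 2.438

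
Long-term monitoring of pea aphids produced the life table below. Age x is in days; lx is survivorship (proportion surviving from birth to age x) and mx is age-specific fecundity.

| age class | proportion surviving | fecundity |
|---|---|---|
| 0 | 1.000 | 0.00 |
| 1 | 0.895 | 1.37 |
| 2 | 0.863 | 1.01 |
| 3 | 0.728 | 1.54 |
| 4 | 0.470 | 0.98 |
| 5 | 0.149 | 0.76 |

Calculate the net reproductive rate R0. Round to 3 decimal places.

3.793

lx·mx by age: 0, 1.22615, 0.87163, 1.12112, 0.4606, 0.11324
R0 = Σ lx·mx = 3.79274 → 3.793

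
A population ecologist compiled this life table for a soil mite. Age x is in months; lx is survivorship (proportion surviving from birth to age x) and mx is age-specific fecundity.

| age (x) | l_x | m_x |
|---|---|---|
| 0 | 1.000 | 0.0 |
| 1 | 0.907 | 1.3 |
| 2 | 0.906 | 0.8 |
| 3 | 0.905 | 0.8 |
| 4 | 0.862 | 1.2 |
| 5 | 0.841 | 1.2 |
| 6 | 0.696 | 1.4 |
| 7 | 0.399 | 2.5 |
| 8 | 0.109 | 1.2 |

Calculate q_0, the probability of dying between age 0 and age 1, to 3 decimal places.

q_0 = (l_0 − l_1) / l_0 = (1 − 0.907) / 1
     = 0.093 / 1 = 0.093 → 0.093

0.093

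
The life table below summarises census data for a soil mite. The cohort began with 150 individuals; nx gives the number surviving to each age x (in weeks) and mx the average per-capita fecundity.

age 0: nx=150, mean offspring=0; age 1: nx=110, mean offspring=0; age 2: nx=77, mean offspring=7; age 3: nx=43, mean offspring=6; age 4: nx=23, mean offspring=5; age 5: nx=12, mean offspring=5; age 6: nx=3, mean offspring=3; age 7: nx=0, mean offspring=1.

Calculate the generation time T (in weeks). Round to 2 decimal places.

lx = nx/n0 = nx/150: 1, 0.73333…, 0.51333…, 0.28667…, 0.15333…, 0.08, 0.02, 0
lx·mx: 0, 0, 3.593333…, 1.72…, 0.766667…, 0.4, 0.06, 0 → R0 = 6.54…
x·lx·mx: 0, 0, 7.186667…, 5.16…, 3.066667…, 2, 0.36, 0 → Σ = 17.773333…
T = 17.773333… / 6.54… = 2.717635… → 2.72

2.72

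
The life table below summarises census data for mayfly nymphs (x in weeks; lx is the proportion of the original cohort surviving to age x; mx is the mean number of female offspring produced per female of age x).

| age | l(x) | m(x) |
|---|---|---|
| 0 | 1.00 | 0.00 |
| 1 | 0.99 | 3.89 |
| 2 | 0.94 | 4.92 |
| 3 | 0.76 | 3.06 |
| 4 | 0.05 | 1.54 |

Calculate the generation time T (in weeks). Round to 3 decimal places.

1.874

lx·mx: 0, 3.8511, 4.6248, 2.3256, 0.077 → R0 = 10.8785
x·lx·mx: 0, 3.8511, 9.2496, 6.9768, 0.308 → Σ = 20.3855
T = 20.3855 / 10.8785 = 1.873926… → 1.874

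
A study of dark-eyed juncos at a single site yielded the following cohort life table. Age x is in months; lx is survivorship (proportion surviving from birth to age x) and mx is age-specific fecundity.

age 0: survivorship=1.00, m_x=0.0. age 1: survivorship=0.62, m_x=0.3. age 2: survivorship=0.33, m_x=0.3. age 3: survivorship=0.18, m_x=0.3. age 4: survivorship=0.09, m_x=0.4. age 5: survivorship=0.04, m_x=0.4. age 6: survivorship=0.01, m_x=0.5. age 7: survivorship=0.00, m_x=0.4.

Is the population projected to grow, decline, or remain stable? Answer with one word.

declining

R0 = Σ lx·mx = 0 + 0.186 + 0.099 + 0.054 + 0.036 + 0.016 + 0.005 + 0 = 0.396
R0 < 1, so the population is declining.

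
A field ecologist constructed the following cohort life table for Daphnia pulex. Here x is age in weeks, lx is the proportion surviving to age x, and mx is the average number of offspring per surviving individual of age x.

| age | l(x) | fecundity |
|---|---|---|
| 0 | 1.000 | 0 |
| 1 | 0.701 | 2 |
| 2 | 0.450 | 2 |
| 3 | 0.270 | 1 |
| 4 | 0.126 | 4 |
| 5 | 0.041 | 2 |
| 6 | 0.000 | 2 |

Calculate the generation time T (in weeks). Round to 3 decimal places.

2.039

lx·mx: 0, 1.402, 0.9, 0.27, 0.504, 0.082, 0 → R0 = 3.158
x·lx·mx: 0, 1.402, 1.8, 0.81, 2.016, 0.41, 0 → Σ = 6.438
T = 6.438 / 3.158 = 2.038632… → 2.039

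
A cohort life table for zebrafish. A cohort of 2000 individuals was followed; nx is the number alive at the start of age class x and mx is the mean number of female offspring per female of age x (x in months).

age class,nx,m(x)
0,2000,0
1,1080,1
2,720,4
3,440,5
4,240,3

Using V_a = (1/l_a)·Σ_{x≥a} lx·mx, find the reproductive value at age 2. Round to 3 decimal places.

lx = nx/n0 = nx/2000: 1, 0.54, 0.36, 0.22, 0.12
lx·mx for x ≥ 2: 1.44, 1.1, 0.36 → sum = 2.9
V_2 = 2.9 / l_2 = 2.9 / 0.36 = 8.055556… → 8.056

8.056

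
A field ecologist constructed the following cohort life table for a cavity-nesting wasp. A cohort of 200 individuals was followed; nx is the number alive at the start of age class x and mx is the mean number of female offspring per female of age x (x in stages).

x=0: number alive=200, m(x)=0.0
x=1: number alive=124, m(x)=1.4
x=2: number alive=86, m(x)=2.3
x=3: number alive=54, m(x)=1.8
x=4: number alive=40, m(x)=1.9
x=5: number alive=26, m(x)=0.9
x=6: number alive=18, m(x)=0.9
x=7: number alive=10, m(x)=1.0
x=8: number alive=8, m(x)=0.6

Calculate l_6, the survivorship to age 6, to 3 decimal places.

0.090

l_6 = n_6/n_0 = 18/200 = 0.09 → 0.090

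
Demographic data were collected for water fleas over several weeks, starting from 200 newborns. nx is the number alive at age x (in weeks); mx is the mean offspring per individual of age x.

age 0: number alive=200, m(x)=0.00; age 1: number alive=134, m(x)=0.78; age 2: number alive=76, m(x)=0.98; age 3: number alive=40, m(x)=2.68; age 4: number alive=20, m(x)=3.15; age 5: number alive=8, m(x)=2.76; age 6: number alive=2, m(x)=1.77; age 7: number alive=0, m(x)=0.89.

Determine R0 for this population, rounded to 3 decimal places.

1.874

lx = nx/n0 = nx/200: 1, 0.67, 0.38, 0.2, 0.1, 0.04, 0.01, 0
lx·mx by age: 0, 0.5226, 0.3724, 0.536, 0.315, 0.1104, 0.0177, 0
R0 = Σ lx·mx = 1.8741 → 1.874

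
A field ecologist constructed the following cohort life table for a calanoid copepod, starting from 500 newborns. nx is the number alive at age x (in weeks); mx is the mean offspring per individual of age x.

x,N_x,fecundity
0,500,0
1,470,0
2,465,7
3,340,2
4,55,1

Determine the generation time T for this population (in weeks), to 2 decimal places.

2.20

lx = nx/n0 = nx/500: 1, 0.94, 0.93, 0.68, 0.11
lx·mx: 0, 0, 6.51, 1.36, 0.11 → R0 = 7.98
x·lx·mx: 0, 0, 13.02, 4.08, 0.44 → Σ = 17.54
T = 17.54 / 7.98 = 2.197995… → 2.20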